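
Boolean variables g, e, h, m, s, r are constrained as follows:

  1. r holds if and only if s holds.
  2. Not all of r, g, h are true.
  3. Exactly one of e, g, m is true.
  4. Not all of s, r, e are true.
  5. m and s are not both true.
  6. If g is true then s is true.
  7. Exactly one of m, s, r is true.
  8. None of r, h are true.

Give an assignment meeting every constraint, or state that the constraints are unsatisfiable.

g = False, e = False, h = False, m = True, s = False, r = False

  (1) r=F, s=F — same ✓
  (2) {r, g, h}: 0/3 true — not all ✓
  (3) {e, g, m}: 1 true — exactly one ✓
  (4) {s, r, e}: 0/3 true — not all ✓
  (5) m=T, s=F — not both ✓
  (6) g=F ⇒ s: vacuous ✓
  (7) {m, s, r}: 1 true — exactly one ✓
  (8) {r, h}: 0 true — none ✓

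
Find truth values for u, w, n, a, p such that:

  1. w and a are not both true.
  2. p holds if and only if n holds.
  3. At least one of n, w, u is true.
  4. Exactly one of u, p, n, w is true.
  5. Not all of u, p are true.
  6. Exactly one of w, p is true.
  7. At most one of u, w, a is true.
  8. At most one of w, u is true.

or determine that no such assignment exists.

u = False; w = True; n = False; a = False; p = False

  (1) w=T, a=F — not both ✓
  (2) p=F, n=F — same ✓
  (3) {n, w, u}: 1 true — at least one ✓
  (4) {u, p, n, w}: 1 true — exactly one ✓
  (5) {u, p}: 0/2 true — not all ✓
  (6) {w, p}: 1 true — exactly one ✓
  (7) {u, w, a}: 1 true — at most one ✓
  (8) {w, u}: 1 true — at most one ✓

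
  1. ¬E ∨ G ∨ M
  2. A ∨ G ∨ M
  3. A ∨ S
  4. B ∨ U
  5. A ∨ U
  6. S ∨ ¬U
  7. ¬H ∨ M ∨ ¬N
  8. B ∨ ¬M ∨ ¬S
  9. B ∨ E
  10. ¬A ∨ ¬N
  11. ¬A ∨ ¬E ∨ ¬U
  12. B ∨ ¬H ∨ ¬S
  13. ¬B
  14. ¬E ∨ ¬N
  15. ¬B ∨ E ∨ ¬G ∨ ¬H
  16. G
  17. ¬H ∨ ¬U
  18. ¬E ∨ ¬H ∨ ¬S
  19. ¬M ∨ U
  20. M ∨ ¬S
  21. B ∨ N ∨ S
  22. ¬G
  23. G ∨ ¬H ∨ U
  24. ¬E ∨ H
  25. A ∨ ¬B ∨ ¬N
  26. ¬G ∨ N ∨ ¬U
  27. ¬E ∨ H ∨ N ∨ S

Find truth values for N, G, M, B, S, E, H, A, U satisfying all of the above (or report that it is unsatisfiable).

UNSATISFIABLE

Case G = True:
  Clause (¬G) is falsified — contradiction.
Case G = False:
  Clause (G) is falsified — contradiction.
Both cases fail, so the formula is unsatisfiable.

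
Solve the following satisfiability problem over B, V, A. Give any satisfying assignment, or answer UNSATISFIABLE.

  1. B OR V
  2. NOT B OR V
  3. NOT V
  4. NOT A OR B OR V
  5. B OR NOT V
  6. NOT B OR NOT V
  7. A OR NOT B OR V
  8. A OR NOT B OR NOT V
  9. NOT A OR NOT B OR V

Case V = True:
  Clause (NOT V) is falsified — contradiction.
Case V = False:
  (B OR V) forces B = True.
  Clause (NOT B OR V) is falsified — contradiction.
Both cases fail, so the formula is unsatisfiable.

No satisfying assignment exists.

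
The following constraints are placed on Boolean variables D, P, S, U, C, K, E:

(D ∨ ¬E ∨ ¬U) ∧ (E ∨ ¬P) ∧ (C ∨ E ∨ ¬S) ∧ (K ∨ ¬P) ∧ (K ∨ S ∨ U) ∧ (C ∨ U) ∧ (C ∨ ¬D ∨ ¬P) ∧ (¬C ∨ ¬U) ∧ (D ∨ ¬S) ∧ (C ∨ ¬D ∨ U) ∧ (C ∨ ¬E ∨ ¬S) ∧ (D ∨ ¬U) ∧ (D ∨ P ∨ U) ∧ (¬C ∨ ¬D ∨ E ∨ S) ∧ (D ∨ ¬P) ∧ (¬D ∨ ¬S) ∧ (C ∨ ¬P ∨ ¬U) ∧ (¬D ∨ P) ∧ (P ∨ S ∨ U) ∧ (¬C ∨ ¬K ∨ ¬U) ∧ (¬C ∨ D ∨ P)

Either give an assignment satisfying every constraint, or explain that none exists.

D = True, P = True, S = False, U = False, C = True, K = True, E = True

Set D = True.
  then (¬D ∨ ¬S) forces S = False.
  then (¬D ∨ P) forces P = True.
  then (E ∨ ¬P) forces E = True.
  then (K ∨ ¬P) forces K = True.
  then (C ∨ ¬D ∨ ¬P) forces C = True.
  then (¬C ∨ ¬U) forces U = False.
All clauses satisfied.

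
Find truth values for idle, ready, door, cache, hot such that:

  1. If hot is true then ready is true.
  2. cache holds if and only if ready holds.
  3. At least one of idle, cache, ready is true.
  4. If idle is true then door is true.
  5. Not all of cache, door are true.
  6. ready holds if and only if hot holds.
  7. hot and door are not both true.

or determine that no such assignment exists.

idle = True, ready = False, door = True, cache = False, hot = False

  (1) hot=F ⇒ ready: vacuous ✓
  (2) cache=F, ready=F — same ✓
  (3) {idle, cache, ready}: 1 true — at least one ✓
  (4) idle=T ⇒ door: T ✓
  (5) {cache, door}: 1/2 true — not all ✓
  (6) ready=F, hot=F — same ✓
  (7) hot=F, door=T — not both ✓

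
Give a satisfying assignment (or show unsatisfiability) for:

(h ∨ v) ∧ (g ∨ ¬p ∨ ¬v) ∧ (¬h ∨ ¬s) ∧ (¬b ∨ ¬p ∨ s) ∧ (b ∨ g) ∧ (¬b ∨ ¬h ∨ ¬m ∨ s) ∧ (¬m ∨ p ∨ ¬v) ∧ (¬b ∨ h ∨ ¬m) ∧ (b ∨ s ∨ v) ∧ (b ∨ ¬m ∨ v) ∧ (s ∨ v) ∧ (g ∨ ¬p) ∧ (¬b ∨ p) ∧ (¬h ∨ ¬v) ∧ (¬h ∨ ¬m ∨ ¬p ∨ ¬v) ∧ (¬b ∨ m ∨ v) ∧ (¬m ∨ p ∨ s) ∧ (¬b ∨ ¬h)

Set m = True.
Try p = False:
  (¬m ∨ p ∨ ¬v) forces v = False.
  (h ∨ v) forces h = True.
  (¬h ∨ ¬s) forces s = False.
  clause (s ∨ v) is falsified — backtrack.
So p = True.
  then (g ∨ ¬p) forces g = True.
Set v = True.
  then (¬h ∨ ¬v) forces h = False.
  then (¬b ∨ h ∨ ¬m) forces b = False.
Set s = True.
All clauses satisfied.

m = True, p = True, g = True, v = True, b = False, h = False, s = True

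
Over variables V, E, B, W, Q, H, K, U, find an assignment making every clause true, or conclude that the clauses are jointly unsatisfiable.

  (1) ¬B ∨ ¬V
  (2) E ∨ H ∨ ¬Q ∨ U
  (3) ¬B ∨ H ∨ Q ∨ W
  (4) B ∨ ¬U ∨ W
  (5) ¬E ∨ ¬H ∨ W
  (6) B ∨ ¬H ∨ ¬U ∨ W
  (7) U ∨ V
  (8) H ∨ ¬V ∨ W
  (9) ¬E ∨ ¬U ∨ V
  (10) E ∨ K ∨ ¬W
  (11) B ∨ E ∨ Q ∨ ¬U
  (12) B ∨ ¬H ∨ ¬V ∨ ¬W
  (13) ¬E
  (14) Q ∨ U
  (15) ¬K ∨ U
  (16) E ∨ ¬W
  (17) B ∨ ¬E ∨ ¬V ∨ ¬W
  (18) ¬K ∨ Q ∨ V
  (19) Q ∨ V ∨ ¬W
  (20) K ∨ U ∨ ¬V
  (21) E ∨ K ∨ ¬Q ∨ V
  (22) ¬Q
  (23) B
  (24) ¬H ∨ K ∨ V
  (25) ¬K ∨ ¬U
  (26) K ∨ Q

UNSATISFIABLE

Case K = True:
  (¬E) forces E = False.
  (¬K ∨ U) forces U = True.
  Clause (¬K ∨ ¬U) is falsified — contradiction.
Case K = False:
  (¬E) forces E = False.
  (E ∨ K ∨ ¬W) forces W = False.
  (¬Q) forces Q = False.
  Clause (K ∨ Q) is falsified — contradiction.
Both cases fail, so the formula is unsatisfiable.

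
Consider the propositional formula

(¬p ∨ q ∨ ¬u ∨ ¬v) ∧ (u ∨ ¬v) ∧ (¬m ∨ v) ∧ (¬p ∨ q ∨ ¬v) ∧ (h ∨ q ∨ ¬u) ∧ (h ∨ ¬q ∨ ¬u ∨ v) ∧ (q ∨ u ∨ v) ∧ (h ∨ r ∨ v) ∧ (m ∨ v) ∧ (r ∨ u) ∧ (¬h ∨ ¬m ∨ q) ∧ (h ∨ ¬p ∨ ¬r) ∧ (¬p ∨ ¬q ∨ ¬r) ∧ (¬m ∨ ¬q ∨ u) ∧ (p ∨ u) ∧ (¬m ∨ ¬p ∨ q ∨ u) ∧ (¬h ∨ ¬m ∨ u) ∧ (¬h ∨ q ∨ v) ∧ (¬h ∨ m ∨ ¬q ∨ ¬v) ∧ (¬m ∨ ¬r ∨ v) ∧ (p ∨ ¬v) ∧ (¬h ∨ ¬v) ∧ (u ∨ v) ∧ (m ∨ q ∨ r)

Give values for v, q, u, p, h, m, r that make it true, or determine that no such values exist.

v: True, q: True, u: True, p: True, h: False, m: True, r: False

Try v = False:
  (¬m ∨ v) forces m = False.
  clause (m ∨ v) is falsified — backtrack.
So v = True.
  then (u ∨ ¬v) forces u = True.
  then (p ∨ ¬v) forces p = True.
  then (¬h ∨ ¬v) forces h = False.
  then (¬p ∨ q ∨ ¬u ∨ ¬v) forces q = True.
  then (h ∨ ¬p ∨ ¬r) forces r = False.
Set m = True.
All clauses satisfied.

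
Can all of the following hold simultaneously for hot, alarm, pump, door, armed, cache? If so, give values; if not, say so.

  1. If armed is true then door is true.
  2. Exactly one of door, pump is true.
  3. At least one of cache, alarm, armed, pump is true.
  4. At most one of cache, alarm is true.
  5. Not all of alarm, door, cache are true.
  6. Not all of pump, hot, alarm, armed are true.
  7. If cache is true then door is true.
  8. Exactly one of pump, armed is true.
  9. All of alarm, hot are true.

hot = True, alarm = True, pump = False, door = True, armed = True, cache = False

  (1) armed=T ⇒ door: T ✓
  (2) {door, pump}: 1 true — exactly one ✓
  (3) {cache, alarm, armed, pump}: 2 true — at least one ✓
  (4) {cache, alarm}: 1 true — at most one ✓
  (5) {alarm, door, cache}: 2/3 true — not all ✓
  (6) {pump, hot, alarm, armed}: 3/4 true — not all ✓
  (7) cache=F ⇒ door: vacuous ✓
  (8) {pump, armed}: 1 true — exactly one ✓
  (9) {alarm, hot}: all 2 true ✓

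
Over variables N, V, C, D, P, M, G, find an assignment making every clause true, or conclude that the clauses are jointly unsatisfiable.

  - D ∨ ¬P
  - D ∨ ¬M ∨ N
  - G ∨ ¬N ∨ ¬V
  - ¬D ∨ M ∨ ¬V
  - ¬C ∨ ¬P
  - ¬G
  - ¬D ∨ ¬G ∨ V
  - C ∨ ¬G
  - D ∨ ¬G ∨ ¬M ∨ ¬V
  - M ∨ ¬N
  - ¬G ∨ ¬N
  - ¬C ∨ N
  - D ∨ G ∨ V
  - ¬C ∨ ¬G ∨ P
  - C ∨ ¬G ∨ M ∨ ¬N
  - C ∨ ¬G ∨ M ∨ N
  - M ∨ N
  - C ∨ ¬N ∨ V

Unit clause (¬G) forces G = False.
Set N = True.
  then (G ∨ ¬N ∨ ¬V) forces V = False.
  then (M ∨ ¬N) forces M = True.
  then (D ∨ G ∨ V) forces D = True.
  then (C ∨ ¬N ∨ V) forces C = True.
  then (¬C ∨ ¬P) forces P = False.
All clauses satisfied.

N = True, V = False, C = True, D = True, P = False, M = True, G = False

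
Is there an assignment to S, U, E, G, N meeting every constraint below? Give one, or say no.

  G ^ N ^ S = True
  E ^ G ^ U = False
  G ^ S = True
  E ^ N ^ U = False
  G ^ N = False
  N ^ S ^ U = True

S = True, U = False, E = False, G = False, N = False

G ^ N ^ S = F ^ F ^ T = True ✓
E ^ G ^ U = F ^ F ^ F = False ✓
G ^ S = F ^ T = True ✓
E ^ N ^ U = F ^ F ^ F = False ✓
G ^ N = F ^ F = False ✓
N ^ S ^ U = F ^ T ^ F = True ✓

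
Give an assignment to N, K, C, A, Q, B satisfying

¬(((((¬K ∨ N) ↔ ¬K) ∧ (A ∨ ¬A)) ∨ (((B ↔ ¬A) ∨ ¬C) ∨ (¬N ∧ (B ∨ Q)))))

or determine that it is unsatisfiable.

N = True, K = True, C = True, A = False, Q = False, B = False

  ¬(((((¬K ∨ N) ↔ ¬K) ∧ (A ∨ ¬A)) ∨ (((B ↔ ¬A) ∨ ¬C) ∨ (¬N ∧ (B ∨ Q))))) = True
    (((¬K ∨ N) ↔ ¬K) ∧ (A ∨ ¬A)) ∨ (((B ↔ ¬A) ∨ ¬C) ∨ (¬N ∧ (B ∨ Q))) = False
      ((¬K ∨ N) ↔ ¬K) ∧ (A ∨ ¬A) = False
        (¬K ∨ N) ↔ ¬K = False
          ¬K ∨ N = True
            ¬K = False
          ¬K = False
        A ∨ ¬A = True
          ¬A = True
      ((B ↔ ¬A) ∨ ¬C) ∨ (¬N ∧ (B ∨ Q)) = False
        (B ↔ ¬A) ∨ ¬C = False
          B ↔ ¬A = False
            ¬A = True
          ¬C = False
        ¬N ∧ (B ∨ Q) = False
          ¬N = False
          B ∨ Q = False
The formula evaluates to True.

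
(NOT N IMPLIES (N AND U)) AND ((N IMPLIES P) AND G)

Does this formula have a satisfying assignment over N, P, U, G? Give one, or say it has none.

N = True, P = True, U = True, G = True

  NOT N IMPLIES (N AND U) = True
    NOT N = False
    N AND U = True
  (N IMPLIES P) AND G = True
    N IMPLIES P = True
Both conjuncts True, so the formula holds.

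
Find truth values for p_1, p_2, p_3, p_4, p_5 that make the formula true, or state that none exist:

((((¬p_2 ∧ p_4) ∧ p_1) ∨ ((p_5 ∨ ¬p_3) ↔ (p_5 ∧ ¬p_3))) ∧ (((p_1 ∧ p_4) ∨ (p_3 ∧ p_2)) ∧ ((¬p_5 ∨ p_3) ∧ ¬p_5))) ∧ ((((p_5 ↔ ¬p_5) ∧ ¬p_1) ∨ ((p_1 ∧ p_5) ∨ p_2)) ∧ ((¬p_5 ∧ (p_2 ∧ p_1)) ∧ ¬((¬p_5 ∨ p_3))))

The formula is unsatisfiable.

Case p_5 = True: the conjunct ¬p_5 is False.
Case p_5 = False: the conjunct ¬((¬p_5 ∨ p_3)) becomes ¬((True ∨ p_3)) = False.
Both cases fail — unsatisfiable.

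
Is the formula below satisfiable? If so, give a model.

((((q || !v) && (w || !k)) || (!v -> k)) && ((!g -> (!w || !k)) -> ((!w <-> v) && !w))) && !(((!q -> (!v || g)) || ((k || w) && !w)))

g = False, q = False, v = True, k = False, w = False

  (((q || !v) && (w || !k)) || (!v -> k)) && ((!g -> (!w || !k)) -> ((!w <-> v) && !w)) = True
    ((q || !v) && (w || !k)) || (!v -> k) = True
      (q || !v) && (w || !k) = False
        q || !v = False
          !v = False
        w || !k = True
          !k = True
      !v -> k = True
        !v = False
    (!g -> (!w || !k)) -> ((!w <-> v) && !w) = True
      !g -> (!w || !k) = True
        !g = True
        !w || !k = True
          !w = True
          !k = True
      (!w <-> v) && !w = True
        !w <-> v = True
          !w = True
        !w = True
  !(((!q -> (!v || g)) || ((k || w) && !w))) = True
    (!q -> (!v || g)) || ((k || w) && !w) = False
      !q -> (!v || g) = False
        !q = True
        !v || g = False
          !v = False
      (k || w) && !w = False
        k || w = False
        !w = True
Both conjuncts True, so the formula holds.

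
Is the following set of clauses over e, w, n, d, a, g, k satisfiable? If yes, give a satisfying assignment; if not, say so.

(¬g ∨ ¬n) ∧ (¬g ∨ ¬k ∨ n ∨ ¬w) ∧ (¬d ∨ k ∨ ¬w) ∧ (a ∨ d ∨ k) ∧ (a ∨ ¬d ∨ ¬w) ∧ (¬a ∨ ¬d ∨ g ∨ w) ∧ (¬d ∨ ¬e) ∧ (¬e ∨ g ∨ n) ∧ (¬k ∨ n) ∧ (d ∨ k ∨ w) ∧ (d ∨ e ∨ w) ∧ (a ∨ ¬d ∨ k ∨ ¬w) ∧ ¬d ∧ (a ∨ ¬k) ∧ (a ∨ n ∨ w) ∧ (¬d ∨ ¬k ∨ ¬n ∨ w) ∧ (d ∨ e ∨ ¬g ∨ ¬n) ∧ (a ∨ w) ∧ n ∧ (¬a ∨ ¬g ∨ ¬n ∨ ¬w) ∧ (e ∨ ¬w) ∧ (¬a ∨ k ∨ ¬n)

e = True, w = True, n = True, d = False, a = True, g = False, k = True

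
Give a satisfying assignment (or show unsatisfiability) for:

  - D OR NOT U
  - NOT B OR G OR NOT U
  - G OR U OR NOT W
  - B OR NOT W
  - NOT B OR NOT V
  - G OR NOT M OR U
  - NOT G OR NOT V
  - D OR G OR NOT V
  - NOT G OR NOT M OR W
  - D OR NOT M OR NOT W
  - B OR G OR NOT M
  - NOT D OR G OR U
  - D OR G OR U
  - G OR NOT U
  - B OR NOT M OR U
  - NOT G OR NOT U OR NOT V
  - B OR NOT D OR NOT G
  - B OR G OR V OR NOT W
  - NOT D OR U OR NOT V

Set M = True.
Set U = True.
  then (D OR NOT U) forces D = True.
  then (G OR NOT U) forces G = True.
  then (NOT G OR NOT U OR NOT V) forces V = False.
  then (B OR NOT D OR NOT G) forces B = True.
  then (NOT G OR NOT M OR W) forces W = True.
All clauses satisfied.

M: True, U: True, B: True, D: True, W: True, G: True, V: False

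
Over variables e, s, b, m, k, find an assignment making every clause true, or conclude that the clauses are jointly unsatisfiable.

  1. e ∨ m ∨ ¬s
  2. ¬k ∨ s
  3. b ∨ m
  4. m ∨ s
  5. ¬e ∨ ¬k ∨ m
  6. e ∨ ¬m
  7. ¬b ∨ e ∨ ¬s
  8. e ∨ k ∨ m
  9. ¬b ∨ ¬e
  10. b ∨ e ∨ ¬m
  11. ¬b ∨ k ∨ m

Set e = True.
  then (¬b ∨ ¬e) forces b = False.
  then (b ∨ m) forces m = True.
Set s = True.
Set k = False.
All clauses satisfied.

e = True, s = True, b = False, m = True, k = False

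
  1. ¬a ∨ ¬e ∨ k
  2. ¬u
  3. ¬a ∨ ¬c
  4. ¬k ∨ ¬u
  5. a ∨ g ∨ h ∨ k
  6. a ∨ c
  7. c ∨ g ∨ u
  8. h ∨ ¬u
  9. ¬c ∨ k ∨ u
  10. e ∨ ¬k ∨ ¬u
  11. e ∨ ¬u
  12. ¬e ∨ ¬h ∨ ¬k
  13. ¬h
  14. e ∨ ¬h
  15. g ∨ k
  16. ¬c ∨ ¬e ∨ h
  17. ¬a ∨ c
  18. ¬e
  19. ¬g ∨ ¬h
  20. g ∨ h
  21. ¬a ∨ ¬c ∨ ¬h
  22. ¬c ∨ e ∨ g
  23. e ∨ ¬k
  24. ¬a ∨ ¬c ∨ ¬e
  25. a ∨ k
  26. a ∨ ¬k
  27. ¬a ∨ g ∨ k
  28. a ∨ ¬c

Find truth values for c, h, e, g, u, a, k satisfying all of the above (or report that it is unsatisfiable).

Unsatisfiable — no assignment works.

Case c = True:
  (¬u) forces u = False.
  (¬a ∨ ¬c) forces a = False.
  Clause (a ∨ ¬c) is falsified — contradiction.
Case c = False:
  (¬u) forces u = False.
  (a ∨ c) forces a = True.
  Clause (¬a ∨ c) is falsified — contradiction.
Both cases fail, so the formula is unsatisfiable.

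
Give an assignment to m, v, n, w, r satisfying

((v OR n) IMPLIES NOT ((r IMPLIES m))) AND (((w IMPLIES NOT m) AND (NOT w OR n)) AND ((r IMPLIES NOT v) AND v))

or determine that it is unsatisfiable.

Case v = True: the formula simplifies to NOT ((r IMPLIES m)) AND (((w IMPLIES NOT m) AND (NOT w OR n)) AND NOT r).
  r = True: the conjunct NOT r is False.
  r = False: the conjunct NOT ((r IMPLIES m)) becomes NOT ((False IMPLIES m)) = False.
Case v = False: the conjunct v is False.
Both cases fail — unsatisfiable.

No satisfying assignment exists.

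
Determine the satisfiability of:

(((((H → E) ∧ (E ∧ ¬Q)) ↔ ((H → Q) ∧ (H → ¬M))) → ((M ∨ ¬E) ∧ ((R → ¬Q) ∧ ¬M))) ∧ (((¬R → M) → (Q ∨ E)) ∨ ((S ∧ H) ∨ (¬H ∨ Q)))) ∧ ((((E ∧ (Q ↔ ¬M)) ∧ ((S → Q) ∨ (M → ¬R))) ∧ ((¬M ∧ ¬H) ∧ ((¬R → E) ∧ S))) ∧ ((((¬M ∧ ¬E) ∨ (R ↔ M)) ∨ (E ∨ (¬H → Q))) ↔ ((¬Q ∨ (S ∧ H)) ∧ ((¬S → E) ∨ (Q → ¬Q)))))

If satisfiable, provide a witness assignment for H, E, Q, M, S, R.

Case E = True: the formula simplifies to ((¬Q ↔ ((H → Q) ∧ (H → ¬M))) → (M ∧ ((R → ¬Q) ∧ ¬M))) ∧ ((((Q ↔ ¬M) ∧ ((S → Q) ∨ (M → ¬R))) ∧ ((¬M ∧ ¬H) ∧ S)) ∧ (¬Q ∨ (S ∧ H))).
  M = True: the conjunct ¬M is False.
  M = False: simplifies to ¬((¬Q ↔ (H → Q))) ∧ ((Q ∧ (¬H ∧ S)) ∧ (¬Q ∨ (S ∧ H))).
    Q = True: simplifies to (¬H ∧ S) ∧ (S ∧ H).
      H = True: the conjunct ¬H is False.
      H = False: the conjunct H is False.
    Q = False: the conjunct Q is False.
Case E = False: the conjunct E is False.
Both cases fail — unsatisfiable.

The formula is unsatisfiable.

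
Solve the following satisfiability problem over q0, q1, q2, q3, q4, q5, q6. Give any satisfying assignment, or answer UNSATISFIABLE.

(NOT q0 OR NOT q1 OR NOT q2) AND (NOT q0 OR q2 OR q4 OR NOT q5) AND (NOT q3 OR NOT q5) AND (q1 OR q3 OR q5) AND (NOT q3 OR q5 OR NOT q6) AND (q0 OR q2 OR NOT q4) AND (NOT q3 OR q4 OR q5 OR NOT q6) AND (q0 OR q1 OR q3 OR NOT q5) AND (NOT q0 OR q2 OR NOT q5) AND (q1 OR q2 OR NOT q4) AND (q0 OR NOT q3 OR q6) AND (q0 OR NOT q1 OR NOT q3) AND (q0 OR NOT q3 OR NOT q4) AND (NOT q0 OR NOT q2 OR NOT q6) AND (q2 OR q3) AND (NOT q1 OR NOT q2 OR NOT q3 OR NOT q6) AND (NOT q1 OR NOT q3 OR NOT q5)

q0 = True, q1 = False, q2 = True, q3 = True, q4 = False, q5 = False, q6 = False

Set q0 = True.
Set q1 = False.
Set q2 = True.
  then (NOT q0 OR NOT q2 OR NOT q6) forces q6 = False.
Set q3 = True.
  then (NOT q3 OR NOT q5) forces q5 = False.
Set q4 = False.
All clauses satisfied.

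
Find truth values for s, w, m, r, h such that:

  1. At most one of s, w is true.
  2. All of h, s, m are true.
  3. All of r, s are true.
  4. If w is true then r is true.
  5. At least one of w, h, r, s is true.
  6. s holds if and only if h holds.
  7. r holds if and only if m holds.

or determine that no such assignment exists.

s = True, w = False, m = True, r = True, h = True

  (1) {s, w}: 1 true — at most one ✓
  (2) {h, s, m}: all 3 true ✓
  (3) {r, s}: all 2 true ✓
  (4) w=F ⇒ r: vacuous ✓
  (5) {w, h, r, s}: 3 true — at least one ✓
  (6) s=T, h=T — same ✓
  (7) r=T, m=T — same ✓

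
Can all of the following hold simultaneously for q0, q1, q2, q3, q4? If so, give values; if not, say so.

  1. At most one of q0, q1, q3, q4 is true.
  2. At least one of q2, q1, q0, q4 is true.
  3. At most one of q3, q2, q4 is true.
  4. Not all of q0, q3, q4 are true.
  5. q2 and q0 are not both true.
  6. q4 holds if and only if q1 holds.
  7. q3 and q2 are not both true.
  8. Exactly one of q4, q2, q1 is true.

q0 = False; q1 = False; q2 = True; q3 = False; q4 = False

  (1) {q0, q1, q3, q4}: 0 true — at most one ✓
  (2) {q2, q1, q0, q4}: 1 true — at least one ✓
  (3) {q3, q2, q4}: 1 true — at most one ✓
  (4) {q0, q3, q4}: 0/3 true — not all ✓
  (5) q2=T, q0=F — not both ✓
  (6) q4=F, q1=F — same ✓
  (7) q3=F, q2=T — not both ✓
  (8) {q4, q2, q1}: 1 true — exactly one ✓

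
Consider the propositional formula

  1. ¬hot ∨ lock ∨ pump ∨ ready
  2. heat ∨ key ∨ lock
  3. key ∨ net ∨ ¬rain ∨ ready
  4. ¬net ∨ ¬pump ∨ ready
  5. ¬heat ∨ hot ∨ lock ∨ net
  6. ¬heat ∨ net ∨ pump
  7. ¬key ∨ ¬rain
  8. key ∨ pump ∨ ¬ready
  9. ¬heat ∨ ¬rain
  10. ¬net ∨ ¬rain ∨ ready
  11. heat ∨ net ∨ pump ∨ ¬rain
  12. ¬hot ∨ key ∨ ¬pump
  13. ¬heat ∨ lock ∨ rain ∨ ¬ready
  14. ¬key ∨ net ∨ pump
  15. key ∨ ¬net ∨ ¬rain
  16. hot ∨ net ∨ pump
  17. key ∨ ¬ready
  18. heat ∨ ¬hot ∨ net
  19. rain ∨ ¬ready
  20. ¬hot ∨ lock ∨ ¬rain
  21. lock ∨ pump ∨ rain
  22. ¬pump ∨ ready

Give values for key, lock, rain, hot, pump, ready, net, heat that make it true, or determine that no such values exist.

Set key = False.
  then (key ∨ ¬ready) forces ready = False.
  then (¬pump ∨ ready) forces pump = False.
Try lock = False:
  (¬hot ∨ lock ∨ pump ∨ ready) forces hot = False.
  (heat ∨ key ∨ lock) forces heat = True.
  (¬heat ∨ hot ∨ lock ∨ net) forces net = True.
  (¬heat ∨ ¬rain) forces rain = False.
  clause (lock ∨ pump ∨ rain) is falsified — backtrack.
So lock = True.
Set rain = False.
Set hot = False.
  then (hot ∨ net ∨ pump) forces net = True.
Set heat = False.
All clauses satisfied.

key=F, lock=T, rain=F, hot=F, pump=F, ready=F, net=T, heat=F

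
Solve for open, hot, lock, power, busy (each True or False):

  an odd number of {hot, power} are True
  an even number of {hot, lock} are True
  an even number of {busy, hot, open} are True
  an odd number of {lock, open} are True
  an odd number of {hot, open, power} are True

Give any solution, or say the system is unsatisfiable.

open: False, hot: True, lock: True, power: False, busy: True

{hot, power}: 1 true → odd ✓
{hot, lock}: 2 true → even ✓
{busy, hot, open}: 2 true → even ✓
{lock, open}: 1 true → odd ✓
{hot, open, power}: 1 true → odd ✓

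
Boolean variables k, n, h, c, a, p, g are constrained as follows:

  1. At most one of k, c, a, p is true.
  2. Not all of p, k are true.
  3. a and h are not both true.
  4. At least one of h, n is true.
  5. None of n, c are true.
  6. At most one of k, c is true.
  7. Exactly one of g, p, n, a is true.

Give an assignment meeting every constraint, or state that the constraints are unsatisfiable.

k = False; n = False; h = True; c = False; a = False; p = True; g = False

  (1) {k, c, a, p}: 1 true — at most one ✓
  (2) {p, k}: 1/2 true — not all ✓
  (3) a=F, h=T — not both ✓
  (4) {h, n}: 1 true — at least one ✓
  (5) {n, c}: 0 true — none ✓
  (6) {k, c}: 0 true — at most one ✓
  (7) {g, p, n, a}: 1 true — exactly one ✓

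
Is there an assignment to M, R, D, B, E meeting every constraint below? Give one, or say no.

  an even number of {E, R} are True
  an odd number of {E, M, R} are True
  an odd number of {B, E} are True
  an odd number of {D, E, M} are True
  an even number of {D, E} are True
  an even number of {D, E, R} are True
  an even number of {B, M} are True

M = True, R = False, D = False, B = True, E = False

{E, R}: 0 true → even ✓
{E, M, R}: 1 true → odd ✓
{B, E}: 1 true → odd ✓
{D, E, M}: 1 true → odd ✓
{D, E}: 0 true → even ✓
{D, E, R}: 0 true → even ✓
{B, M}: 2 true → even ✓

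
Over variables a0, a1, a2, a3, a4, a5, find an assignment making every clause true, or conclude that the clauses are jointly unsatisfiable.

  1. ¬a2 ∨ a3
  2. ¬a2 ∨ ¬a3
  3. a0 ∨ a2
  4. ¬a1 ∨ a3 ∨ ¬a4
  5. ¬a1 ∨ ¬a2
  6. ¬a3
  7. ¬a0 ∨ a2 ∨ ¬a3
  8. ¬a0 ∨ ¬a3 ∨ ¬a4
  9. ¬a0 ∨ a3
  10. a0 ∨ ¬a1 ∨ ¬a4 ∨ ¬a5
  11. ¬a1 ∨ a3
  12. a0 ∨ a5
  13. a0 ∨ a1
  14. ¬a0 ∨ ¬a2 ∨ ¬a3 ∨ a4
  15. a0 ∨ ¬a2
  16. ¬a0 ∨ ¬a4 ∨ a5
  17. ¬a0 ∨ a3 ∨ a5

No satisfying assignment exists.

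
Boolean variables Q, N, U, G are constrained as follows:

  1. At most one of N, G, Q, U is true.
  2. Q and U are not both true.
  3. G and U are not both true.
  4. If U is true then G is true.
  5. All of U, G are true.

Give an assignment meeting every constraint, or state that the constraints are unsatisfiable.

Case U = True:
  (1) with U=T forces N = False.
  (1) with U=T forces G = False.
  Constraint (4) is violated (U=T, G=F) — contradiction.
Case U = False:
  Constraint (5) is violated (U=F) — contradiction.
Both cases fail — unsatisfiable.

UNSATISFIABLE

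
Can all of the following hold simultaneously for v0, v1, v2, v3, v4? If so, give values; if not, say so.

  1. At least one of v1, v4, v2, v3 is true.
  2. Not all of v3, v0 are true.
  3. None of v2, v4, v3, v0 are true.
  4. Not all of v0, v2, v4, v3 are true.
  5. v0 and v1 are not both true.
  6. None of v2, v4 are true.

v0 = False; v1 = True; v2 = False; v3 = False; v4 = False

  (1) {v1, v4, v2, v3}: 1 true — at least one ✓
  (2) {v3, v0}: 0/2 true — not all ✓
  (3) {v2, v4, v3, v0}: 0 true — none ✓
  (4) {v0, v2, v4, v3}: 0/4 true — not all ✓
  (5) v0=F, v1=T — not both ✓
  (6) {v2, v4}: 0 true — none ✓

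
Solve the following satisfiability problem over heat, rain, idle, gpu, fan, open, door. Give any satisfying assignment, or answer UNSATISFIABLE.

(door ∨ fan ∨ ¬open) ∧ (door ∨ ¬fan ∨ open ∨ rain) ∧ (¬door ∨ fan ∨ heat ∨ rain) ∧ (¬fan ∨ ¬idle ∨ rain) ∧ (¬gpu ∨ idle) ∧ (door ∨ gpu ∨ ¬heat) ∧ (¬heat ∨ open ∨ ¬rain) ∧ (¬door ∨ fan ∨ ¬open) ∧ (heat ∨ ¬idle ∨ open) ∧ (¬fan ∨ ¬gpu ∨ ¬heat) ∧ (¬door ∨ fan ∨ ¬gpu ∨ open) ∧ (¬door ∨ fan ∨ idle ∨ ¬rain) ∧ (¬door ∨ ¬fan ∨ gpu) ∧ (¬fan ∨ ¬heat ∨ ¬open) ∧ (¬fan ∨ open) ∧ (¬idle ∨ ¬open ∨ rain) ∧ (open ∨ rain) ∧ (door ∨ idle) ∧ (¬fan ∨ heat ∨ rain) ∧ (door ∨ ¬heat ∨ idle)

Set heat = False.
Set rain = True.
Try idle = False:
  (¬gpu ∨ idle) forces gpu = False.
  (door ∨ idle) forces door = True.
  (¬door ∨ fan ∨ idle ∨ ¬rain) forces fan = True.
  clause (¬door ∨ ¬fan ∨ gpu) is falsified — backtrack.
So idle = True.
  then (heat ∨ ¬idle ∨ open) forces open = True.
Set gpu = False.
Set fan = True.
  then (¬door ∨ ¬fan ∨ gpu) forces door = False.
All clauses satisfied.

heat = False, rain = True, idle = True, gpu = False, fan = True, open = True, door = False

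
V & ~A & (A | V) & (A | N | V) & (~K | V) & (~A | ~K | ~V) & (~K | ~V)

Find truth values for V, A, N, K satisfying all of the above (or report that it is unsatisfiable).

Unit clause (V) forces V = True.
Unit clause (~A) forces A = False.
In (~K | ~V) only ~K is left, so K = False.
Set N = False.
All clauses satisfied.

V=T, A=F, N=F, K=F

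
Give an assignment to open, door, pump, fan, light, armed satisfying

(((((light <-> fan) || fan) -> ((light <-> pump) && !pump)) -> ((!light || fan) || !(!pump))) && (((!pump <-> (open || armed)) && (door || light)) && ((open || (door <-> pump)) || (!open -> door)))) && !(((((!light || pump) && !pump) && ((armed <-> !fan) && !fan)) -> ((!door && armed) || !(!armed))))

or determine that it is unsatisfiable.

Unsatisfiable

The conjunct !(((((!light || pump) && !pump) && ((armed <-> !fan) && !fan)) -> ((!door && armed) || !(!armed)))) is unsatisfiable on its own:
  armed = True: this becomes !(((((!light || pump) && !pump) && (!fan && !fan)) -> True)) = False.
  armed = False: simplifies to !(!((((!light || pump) && !pump) && (fan && !fan)))).
    fan = True: this becomes !(!False) = False.
    fan = False: this becomes !(!False) = False.
So the whole conjunction is unsatisfiable.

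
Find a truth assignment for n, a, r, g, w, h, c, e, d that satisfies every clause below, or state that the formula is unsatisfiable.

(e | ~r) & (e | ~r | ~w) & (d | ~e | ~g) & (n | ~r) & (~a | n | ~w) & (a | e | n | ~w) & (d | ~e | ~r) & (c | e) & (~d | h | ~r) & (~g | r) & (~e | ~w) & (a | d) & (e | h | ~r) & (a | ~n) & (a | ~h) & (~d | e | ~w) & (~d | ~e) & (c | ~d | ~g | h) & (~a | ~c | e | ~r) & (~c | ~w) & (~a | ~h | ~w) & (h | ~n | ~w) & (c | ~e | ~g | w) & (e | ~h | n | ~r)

Set n = True.
  then (a | ~n) forces a = True.
Try r = True:
  (e | ~r) forces e = True.
  (d | ~e | ~r) forces d = True.
  clause (~d | ~e) is falsified — backtrack.
So r = False.
  then (~g | r) forces g = False.
Set w = False.
Set h = False.
Set c = False.
  then (c | e) forces e = True.
  then (~d | ~e) forces d = False.
All clauses satisfied.

n=T, a=T, r=F, g=F, w=F, h=F, c=F, e=T, d=F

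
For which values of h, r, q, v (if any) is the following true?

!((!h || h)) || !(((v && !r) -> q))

h = True; r = False; q = False; v = True

  !((!h || h)) || !(((v && !r) -> q)) = True
    !((!h || h)) = False
      !h || h = True
        !h = False
    !(((v && !r) -> q)) = True
      (v && !r) -> q = False
        v && !r = True
          !r = True
The formula evaluates to True.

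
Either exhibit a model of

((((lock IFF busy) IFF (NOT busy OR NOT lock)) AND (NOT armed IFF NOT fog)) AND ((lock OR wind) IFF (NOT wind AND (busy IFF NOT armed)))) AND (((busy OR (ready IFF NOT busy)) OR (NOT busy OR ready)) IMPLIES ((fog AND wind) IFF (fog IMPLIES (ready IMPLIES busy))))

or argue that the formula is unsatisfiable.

Unsatisfiable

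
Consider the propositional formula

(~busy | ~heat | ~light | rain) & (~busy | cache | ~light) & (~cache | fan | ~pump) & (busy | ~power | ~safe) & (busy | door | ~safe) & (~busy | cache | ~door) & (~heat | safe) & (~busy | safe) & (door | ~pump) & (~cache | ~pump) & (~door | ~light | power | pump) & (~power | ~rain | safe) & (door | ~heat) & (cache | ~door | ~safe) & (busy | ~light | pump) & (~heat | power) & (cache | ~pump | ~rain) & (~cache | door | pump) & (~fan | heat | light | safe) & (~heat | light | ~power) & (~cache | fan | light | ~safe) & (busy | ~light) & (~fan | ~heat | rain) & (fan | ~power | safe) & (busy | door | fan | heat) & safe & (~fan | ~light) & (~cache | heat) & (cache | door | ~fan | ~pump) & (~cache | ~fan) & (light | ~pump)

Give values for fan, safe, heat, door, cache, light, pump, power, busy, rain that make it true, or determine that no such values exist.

Unit clause (safe) forces safe = True.
Set fan = False.
Set heat = False.
  then (~cache | heat) forces cache = False.
  then (cache | ~door | ~safe) forces door = False.
  then (busy | door | fan | heat) forces busy = True.
  then (~busy | cache | ~light) forces light = False.
  then (door | ~pump) forces pump = False.
Set power = False.
Set rain = False.
All clauses satisfied.

fan: False, safe: True, heat: False, door: False, cache: False, light: False, pump: False, power: False, busy: True, rain: False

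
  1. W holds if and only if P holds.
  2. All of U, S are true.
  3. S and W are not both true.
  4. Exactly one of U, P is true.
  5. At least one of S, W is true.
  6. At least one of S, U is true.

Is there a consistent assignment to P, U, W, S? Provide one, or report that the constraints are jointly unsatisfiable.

P = False; U = True; W = False; S = True

  (1) W=F, P=F — same ✓
  (2) {U, S}: all 2 true ✓
  (3) S=T, W=F — not both ✓
  (4) {U, P}: 1 true — exactly one ✓
  (5) {S, W}: 1 true — at least one ✓
  (6) {S, U}: 2 true — at least one ✓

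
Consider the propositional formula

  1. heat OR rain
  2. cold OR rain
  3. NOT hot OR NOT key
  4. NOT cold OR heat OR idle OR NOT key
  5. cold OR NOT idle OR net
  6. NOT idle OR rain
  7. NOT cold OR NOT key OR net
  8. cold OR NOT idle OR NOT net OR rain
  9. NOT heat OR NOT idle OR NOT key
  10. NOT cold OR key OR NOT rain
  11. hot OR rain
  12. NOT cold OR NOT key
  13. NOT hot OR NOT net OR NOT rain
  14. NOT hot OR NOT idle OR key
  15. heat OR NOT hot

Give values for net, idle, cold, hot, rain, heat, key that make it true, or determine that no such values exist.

Set net = True.
Set idle = True.
  then (NOT idle OR rain) forces rain = True.
  then (NOT hot OR NOT net OR NOT rain) forces hot = False.
Set cold = False.
Set heat = False.
Set key = True.
All clauses satisfied.

net = True, idle = True, cold = False, hot = False, rain = True, heat = False, key = True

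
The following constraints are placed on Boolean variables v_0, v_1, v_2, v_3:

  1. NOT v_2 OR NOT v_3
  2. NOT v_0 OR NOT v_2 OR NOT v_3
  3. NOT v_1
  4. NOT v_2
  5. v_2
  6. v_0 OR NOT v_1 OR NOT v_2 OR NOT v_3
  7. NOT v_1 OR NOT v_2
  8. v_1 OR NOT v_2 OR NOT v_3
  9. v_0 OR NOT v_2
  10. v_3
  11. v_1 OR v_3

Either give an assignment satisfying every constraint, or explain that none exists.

UNSATISFIABLE

Case v_2 = True:
  Clause (NOT v_2) is falsified — contradiction.
Case v_2 = False:
  Clause (v_2) is falsified — contradiction.
Both cases fail, so the formula is unsatisfiable.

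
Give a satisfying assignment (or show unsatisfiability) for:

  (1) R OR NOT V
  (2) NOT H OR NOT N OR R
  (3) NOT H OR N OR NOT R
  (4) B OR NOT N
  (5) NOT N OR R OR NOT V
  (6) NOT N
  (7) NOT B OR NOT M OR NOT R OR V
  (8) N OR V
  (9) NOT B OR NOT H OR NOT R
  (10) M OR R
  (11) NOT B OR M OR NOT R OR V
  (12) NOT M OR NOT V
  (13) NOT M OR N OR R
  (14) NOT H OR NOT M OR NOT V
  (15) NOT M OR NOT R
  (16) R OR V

V = True, R = True, H = False, M = False, B = False, N = False

Unit clause (NOT N) forces N = False.
In (N OR V) only V is left, so V = True.
In (NOT M OR NOT V) only NOT M is left, so M = False.
In (R OR NOT V) only R is left, so R = True.
In (NOT H OR N OR NOT R) only NOT H is left, so H = False.
Set B = False.
All clauses satisfied.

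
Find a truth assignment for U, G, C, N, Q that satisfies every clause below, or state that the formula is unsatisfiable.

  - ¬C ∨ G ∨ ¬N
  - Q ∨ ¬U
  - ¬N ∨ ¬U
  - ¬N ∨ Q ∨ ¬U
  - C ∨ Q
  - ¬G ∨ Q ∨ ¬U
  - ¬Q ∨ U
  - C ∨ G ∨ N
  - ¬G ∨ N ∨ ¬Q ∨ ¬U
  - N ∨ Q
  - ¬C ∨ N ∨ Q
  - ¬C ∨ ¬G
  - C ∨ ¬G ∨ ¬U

Set U = True.
  then (Q ∨ ¬U) forces Q = True.
  then (¬N ∨ ¬U) forces N = False.
  then (¬G ∨ N ∨ ¬Q ∨ ¬U) forces G = False.
  then (C ∨ G ∨ N) forces C = True.
All clauses satisfied.

U=T; G=F; C=T; N=F; Q=T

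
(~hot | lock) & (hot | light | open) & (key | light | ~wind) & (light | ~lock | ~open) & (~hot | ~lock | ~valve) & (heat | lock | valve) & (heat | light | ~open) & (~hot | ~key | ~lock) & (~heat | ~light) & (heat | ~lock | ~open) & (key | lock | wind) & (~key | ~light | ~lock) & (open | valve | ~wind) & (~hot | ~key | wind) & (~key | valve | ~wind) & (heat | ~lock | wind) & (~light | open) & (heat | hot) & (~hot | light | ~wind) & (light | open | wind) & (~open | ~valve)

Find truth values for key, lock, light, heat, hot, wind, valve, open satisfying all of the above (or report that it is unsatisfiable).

key = True; lock = False; light = False; heat = True; hot = False; wind = False; valve = False; open = True

Set key = True.
Try lock = True:
  (~hot | ~key | ~lock) forces hot = False.
  (~key | ~light | ~lock) forces light = False.
  (hot | light | open) forces open = True.
  clause (light | ~lock | ~open) is falsified — backtrack.
So lock = False.
  then (~hot | lock) forces hot = False.
  then (heat | hot) forces heat = True.
  then (~heat | ~light) forces light = False.
  then (hot | light | open) forces open = True.
  then (~open | ~valve) forces valve = False.
  then (~key | valve | ~wind) forces wind = False.
All clauses satisfied.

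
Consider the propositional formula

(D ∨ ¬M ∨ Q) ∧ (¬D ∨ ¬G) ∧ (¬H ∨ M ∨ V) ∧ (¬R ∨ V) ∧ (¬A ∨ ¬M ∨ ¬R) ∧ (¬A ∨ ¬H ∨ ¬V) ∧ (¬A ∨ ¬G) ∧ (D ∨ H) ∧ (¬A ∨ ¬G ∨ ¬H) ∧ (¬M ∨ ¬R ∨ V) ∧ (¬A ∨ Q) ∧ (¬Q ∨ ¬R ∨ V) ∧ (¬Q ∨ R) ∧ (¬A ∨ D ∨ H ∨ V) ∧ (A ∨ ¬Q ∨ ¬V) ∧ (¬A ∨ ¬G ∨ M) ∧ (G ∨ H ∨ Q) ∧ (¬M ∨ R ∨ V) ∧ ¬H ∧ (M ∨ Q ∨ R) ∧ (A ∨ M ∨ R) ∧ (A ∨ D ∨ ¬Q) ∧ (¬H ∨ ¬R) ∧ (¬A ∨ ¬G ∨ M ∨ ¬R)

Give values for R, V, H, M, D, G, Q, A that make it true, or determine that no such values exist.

R = True, V = True, H = False, M = False, D = True, G = False, Q = True, A = True

Unit clause (¬H) forces H = False.
In (D ∨ H) only D is left, so D = True.
In (¬D ∨ ¬G) only ¬G is left, so G = False.
In (G ∨ H ∨ Q) only Q is left, so Q = True.
In (¬Q ∨ R) only R is left, so R = True.
In (¬R ∨ V) only V is left, so V = True.
In (A ∨ ¬Q ∨ ¬V) only A is left, so A = True.
In (¬A ∨ ¬M ∨ ¬R) only ¬M is left, so M = False.
All clauses satisfied.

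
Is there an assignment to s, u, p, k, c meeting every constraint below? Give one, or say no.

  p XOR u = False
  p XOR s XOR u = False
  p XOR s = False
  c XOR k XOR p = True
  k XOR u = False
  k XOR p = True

The formula is unsatisfiable.

Adding constraints 1, 5, 6 mod 2: every variable appears an even number of times on the left, so the left side is 0.
But the right sides sum to 1 (mod 2). 0 ≠ 1 — the system is inconsistent.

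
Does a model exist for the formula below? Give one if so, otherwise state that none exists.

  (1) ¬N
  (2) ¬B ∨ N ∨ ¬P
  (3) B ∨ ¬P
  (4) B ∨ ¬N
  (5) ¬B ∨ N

Unit clause (¬N) forces N = False.
In (¬B ∨ N) only ¬B is left, so B = False.
In (B ∨ ¬P) only ¬P is left, so P = False.
All clauses satisfied.

P = False, N = False, B = False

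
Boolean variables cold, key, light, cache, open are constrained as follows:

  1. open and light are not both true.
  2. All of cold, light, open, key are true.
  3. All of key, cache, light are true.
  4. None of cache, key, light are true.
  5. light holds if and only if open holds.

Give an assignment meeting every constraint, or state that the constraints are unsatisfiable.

Case key = True:
  Constraint (4) is violated (key=T) — contradiction.
Case key = False:
  Constraint (2) is violated (key=F) — contradiction.
Both cases fail — unsatisfiable.

No satisfying assignment exists.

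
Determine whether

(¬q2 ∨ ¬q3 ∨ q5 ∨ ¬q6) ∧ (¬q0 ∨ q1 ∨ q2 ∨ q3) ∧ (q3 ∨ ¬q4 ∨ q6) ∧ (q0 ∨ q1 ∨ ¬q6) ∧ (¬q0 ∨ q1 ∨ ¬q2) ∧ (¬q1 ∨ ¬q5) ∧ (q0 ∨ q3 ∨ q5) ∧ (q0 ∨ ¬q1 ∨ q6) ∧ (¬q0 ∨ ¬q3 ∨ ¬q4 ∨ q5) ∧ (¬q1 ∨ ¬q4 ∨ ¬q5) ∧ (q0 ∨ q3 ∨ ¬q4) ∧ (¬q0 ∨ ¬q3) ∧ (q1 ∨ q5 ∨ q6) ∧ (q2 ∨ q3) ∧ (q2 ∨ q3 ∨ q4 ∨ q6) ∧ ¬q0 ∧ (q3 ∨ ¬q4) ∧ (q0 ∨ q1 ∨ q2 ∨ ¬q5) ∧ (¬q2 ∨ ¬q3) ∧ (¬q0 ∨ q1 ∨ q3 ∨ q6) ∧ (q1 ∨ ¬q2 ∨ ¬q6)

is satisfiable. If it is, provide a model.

Unit clause (¬q0) forces q0 = False.
Set q1 = False.
  then (q0 ∨ q1 ∨ ¬q6) forces q6 = False.
  then (q1 ∨ q5 ∨ q6) forces q5 = True.
  then (q0 ∨ q1 ∨ q2 ∨ ¬q5) forces q2 = True.
  then (¬q2 ∨ ¬q3) forces q3 = False.
  then (q3 ∨ ¬q4 ∨ q6) forces q4 = False.
All clauses satisfied.

q0: False, q1: False, q2: True, q3: False, q4: False, q5: True, q6: False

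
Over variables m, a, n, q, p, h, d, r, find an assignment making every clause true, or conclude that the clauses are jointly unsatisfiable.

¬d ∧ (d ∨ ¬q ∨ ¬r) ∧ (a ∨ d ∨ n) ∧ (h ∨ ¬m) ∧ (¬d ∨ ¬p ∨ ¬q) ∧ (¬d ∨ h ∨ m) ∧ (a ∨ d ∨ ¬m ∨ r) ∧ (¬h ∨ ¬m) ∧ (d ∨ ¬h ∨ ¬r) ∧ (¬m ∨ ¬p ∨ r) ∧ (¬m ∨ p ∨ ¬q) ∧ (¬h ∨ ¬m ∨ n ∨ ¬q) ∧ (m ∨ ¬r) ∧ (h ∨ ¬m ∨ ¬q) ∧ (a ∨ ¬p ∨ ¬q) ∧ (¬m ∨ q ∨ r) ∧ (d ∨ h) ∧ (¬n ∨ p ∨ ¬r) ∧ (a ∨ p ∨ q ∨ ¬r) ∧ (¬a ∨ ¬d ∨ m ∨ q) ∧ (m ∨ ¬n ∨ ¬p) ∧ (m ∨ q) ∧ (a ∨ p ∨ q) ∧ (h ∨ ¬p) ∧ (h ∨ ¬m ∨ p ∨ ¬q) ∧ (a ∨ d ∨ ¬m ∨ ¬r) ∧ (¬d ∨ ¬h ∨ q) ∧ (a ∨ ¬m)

m = False, a = True, n = False, q = True, p = True, h = True, d = False, r = False

Unit clause (¬d) forces d = False.
In (d ∨ h) only h is left, so h = True.
In (¬h ∨ ¬m) only ¬m is left, so m = False.
In (d ∨ ¬h ∨ ¬r) only ¬r is left, so r = False.
In (m ∨ q) only q is left, so q = True.
Set a = True.
Set n = False.
Set p = True.
All clauses satisfied.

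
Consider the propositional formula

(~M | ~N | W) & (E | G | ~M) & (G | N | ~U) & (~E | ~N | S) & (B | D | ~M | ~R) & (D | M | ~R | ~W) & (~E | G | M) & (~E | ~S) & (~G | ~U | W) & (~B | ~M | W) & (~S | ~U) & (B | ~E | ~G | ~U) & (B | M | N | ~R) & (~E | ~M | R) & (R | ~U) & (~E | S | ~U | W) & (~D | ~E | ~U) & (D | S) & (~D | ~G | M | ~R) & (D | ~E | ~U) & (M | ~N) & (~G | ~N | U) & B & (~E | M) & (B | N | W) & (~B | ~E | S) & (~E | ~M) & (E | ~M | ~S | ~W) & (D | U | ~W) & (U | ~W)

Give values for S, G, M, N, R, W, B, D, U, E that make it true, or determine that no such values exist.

S = False, G = False, M = False, N = False, R = False, W = False, B = True, D = True, U = False, E = False

Unit clause (B) forces B = True.
Set S = False.
  then (D | S) forces D = True.
  then (~B | ~E | S) forces E = False.
Set G = False.
  then (E | G | ~M) forces M = False.
  then (M | ~N) forces N = False.
  then (G | N | ~U) forces U = False.
  then (U | ~W) forces W = False.
Set R = False.
All clauses satisfied.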